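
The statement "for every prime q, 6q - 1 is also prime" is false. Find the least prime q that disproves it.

The first 4 eligible values, up to q = 7, all satisfy the conclusion.
q = 11: 6q - 1 = 65 = 5 × 13, not prime.

q = 11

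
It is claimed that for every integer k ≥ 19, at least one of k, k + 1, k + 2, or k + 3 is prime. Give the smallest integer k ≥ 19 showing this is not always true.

k = 24

We need the least integer k ≥ 19 for which k, k + 1, k + 2, k + 3 are all composite.
For k = 19, 20, 21, 22, 23 the conclusion holds.
k = 24: 24 = 2 × 12; 25 = 5 × 5; 26 = 2 × 13; 27 = 3 × 9 — all composite.
Hence k = 24 is a counterexample.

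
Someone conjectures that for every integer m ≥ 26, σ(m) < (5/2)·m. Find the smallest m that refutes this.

m = 36

We need the least integer m ≥ 26 for which the claim fails.
For m = 26, 27, 28, 29, 30, 31, 32, 33, 34, 35 the conclusion holds.
m = 36: σ(36) = 91; 91 ≥ 90.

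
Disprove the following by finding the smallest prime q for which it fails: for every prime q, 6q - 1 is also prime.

q = 11

For q = 2, 3, 5, 7 the conclusion holds.
q = 11: 6q - 1 = 65 = 5 × 13, not prime.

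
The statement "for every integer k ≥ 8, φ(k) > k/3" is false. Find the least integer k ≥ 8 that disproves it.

We need the least integer k ≥ 8 for which the claim fails.
The first 4 eligible values, up to k = 11, all satisfy the conclusion.
k = 12: φ(12) = 4 and 12/3 = 4, so φ(12) ≤ 12/3.
Hence k = 12 is a counterexample.

k = 12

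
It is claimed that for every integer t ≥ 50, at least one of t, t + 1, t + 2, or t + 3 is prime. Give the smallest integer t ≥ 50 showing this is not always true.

The first 4 eligible values, up to t = 53, all satisfy the conclusion.
t = 54: 54 = 2 × 27; 55 = 5 × 11; 56 = 2 × 28; 57 = 3 × 19 — all composite.

t = 54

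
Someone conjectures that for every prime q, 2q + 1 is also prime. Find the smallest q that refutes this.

q = 7

We need the least prime q for which 2q + 1 is not prime.
For q = 2, 3, 5 the conclusion holds.
q = 7: 2q + 1 = 15 = 3 × 5, not prime.
Thus q = 7 disproves the claim, and no smaller q works.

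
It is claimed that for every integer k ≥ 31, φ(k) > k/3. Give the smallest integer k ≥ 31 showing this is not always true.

k = 36

k = 31: φ(31) = 30 and 31/3 = 31/3, so φ(31) > 31/3.
k = 32: φ(32) = 16 and 32/3 = 32/3, so φ(32) > 32/3.
k = 33: φ(33) = 20 and 33/3 = 11, so φ(33) > 33/3.
k = 34: φ(34) = 16 and 34/3 = 34/3, so φ(34) > 34/3.
k = 35: φ(35) = 24 and 35/3 = 35/3, so φ(35) > 35/3.
k = 36: φ(36) = 12 and 36/3 = 12, so φ(36) ≤ 36/3.
Thus k = 36 disproves the claim, and no smaller k works.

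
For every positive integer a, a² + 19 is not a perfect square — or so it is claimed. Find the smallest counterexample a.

a = 9

Check each positive integer a in order until a² + 19 is a perfect square.
The first 8 eligible values, up to a = 8, all satisfy the conclusion.
a = 9: 9² + 19 = 100 = 10², a perfect square.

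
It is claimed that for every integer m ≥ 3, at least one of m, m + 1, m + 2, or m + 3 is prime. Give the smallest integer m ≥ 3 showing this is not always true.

For m = 3, 4, 5, 6, …, 21, 22, 23 the conclusion holds.
m = 24: 24 = 2 × 12; 25 = 5 × 5; 26 = 2 × 13; 27 = 3 × 9 — all composite.

m = 24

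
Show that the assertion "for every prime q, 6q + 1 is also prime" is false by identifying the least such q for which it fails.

For q = 2, 3, 5, 7, 11, 13, 17 the conclusion holds.
q = 19: 6q + 1 = 115 = 5 × 23, not prime.

q = 19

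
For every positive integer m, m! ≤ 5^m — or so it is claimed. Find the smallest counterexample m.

m = 12

For m = 1, 2, 3, 4, …, 9, 10, 11 the conclusion holds.
m = 12: m! = 479001600 and 5^m = 244140625, so 479001600 > 244140625.
Thus m = 12 disproves the claim, and no smaller m works.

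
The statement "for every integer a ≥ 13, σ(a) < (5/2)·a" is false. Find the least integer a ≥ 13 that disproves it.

a = 24

For a = 13, 14, 15, 16, …, 21, 22, 23 the conclusion holds.
a = 24: σ(24) = 60; 60 ≥ 60.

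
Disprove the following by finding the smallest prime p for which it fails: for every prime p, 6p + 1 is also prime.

p = 19

Check each prime p in order until 6p + 1 is not prime.
p = 2: 6p + 1 = 13, prime.
p = 3: 6p + 1 = 19, prime.
p = 5: 6p + 1 = 31, prime.
p = 7: 6p + 1 = 43, prime.
p = 11: 6p + 1 = 67, prime.
p = 13: 6p + 1 = 79, prime.
p = 17: 6p + 1 = 103, prime.
p = 19: 6p + 1 = 115 = 5 × 23, not prime.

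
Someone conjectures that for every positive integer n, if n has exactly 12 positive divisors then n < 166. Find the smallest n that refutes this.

n = 198

We need the least positive integer n for which n has exactly 12 positive divisors but the claim fails.
The first 12 eligible values, up to n = 160, all satisfy the conclusion.
n = 198: τ(198) = 12; 198 ≥ 166.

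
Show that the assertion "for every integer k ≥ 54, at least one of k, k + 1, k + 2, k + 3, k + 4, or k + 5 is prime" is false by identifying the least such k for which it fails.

k = 90

For k = 54, 55, 56, 57, …, 87, 88, 89 the conclusion holds.
k = 90: 90 = 2 × 45; 91 = 7 × 13; 92 = 2 × 46; 93 = 3 × 31; 94 = 2 × 47; 95 = 5 × 19 — all composite.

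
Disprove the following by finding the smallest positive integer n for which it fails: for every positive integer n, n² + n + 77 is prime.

The first 5 eligible values, up to n = 5, all satisfy the conclusion.
n = 6: n² + n + 77 = 119 = 7 × 17, composite.
Thus n = 6 disproves the claim, and no smaller n works.

n = 6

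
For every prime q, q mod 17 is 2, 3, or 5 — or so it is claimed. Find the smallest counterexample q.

q = 7

Check each prime q in order until the claim fails.
For q = 2, 3, 5 the conclusion holds.
q = 7: 7 mod 17 = 7 — not in {2, 3, 5}.
Thus q = 7 disproves the claim, and no smaller q works.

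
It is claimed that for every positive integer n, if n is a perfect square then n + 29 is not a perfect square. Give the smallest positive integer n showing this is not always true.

n = 196

Check each positive integer n in order until n is a perfect square but n + 29 is a perfect square.
For n = 1, 4, 9, 16, …, 121, 144, 169 the conclusion holds.
n = 196: 196 = 14² and 196 + 29 = 225 = 15².
Hence n = 196 is a counterexample.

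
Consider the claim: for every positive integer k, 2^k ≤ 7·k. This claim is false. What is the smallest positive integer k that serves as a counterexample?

k = 6

The first 5 eligible values, up to k = 5, all satisfy the conclusion.
k = 6: 2^k = 64 and 7·k = 42, so 64 > 42.
Thus k = 6 disproves the claim, and no smaller k works.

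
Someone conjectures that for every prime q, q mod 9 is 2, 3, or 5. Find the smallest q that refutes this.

q = 7

A counterexample is any prime q such that the claim fails; we check each in order.
q = 2: 2 mod 9 = 2.
q = 3: 3 mod 9 = 3.
q = 5: 5 mod 9 = 5.
q = 7: 7 mod 9 = 7 — not in {2, 3, 5}.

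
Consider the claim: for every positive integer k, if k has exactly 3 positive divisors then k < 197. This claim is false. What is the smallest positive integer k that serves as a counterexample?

A counterexample is any positive integer k such that k has exactly 3 positive divisors but the claim fails; we check each in order.
k = 4: τ(4) = 3; 4 < 197.
k = 9: τ(9) = 3; 9 < 197.
k = 25: τ(25) = 3; 25 < 197.
k = 49: τ(49) = 3; 49 < 197.
k = 121: τ(121) = 3; 121 < 197.
k = 169: τ(169) = 3; 169 < 197.
k = 289: τ(289) = 3; 289 ≥ 197.
Hence k = 289 is a counterexample.

k = 289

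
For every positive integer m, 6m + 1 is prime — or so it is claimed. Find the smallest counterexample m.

We need the least positive integer m for which 6m + 1 is not prime.
m = 1: 6m + 1 = 7, prime.
m = 2: 6m + 1 = 13, prime.
m = 3: 6m + 1 = 19, prime.
m = 4: 6m + 1 = 25 = 5 × 5, composite.
Thus m = 4 disproves the claim, and no smaller m works.

m = 4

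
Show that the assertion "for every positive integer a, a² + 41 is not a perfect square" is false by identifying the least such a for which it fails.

a = 20

A counterexample is any positive integer a such that a² + 41 is a perfect square; we check each in order.
For a = 1, 2, 3, 4, …, 17, 18, 19 the conclusion holds.
a = 20: 20² + 41 = 441 = 21², a perfect square.
Hence a = 20 is a counterexample.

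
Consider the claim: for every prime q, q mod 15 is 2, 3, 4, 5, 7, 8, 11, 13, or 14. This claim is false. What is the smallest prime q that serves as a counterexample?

We need the least prime q for which the claim fails.
The first 10 eligible values, up to q = 29, all satisfy the conclusion.
q = 31: 31 mod 15 = 1 — not in {2, 3, 4, 5, 7, 8, 11, 13, 14}.
Thus q = 31 disproves the claim, and no smaller q works.

q = 31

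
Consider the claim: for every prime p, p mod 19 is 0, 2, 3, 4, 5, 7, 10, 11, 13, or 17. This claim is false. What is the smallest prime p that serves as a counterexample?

p = 31

We need the least prime p for which the claim fails.
For p = 2, 3, 5, 7, 11, 13, 17, 19, 23, 29 the conclusion holds.
p = 31: 31 mod 19 = 12 — not in {0, 2, 3, 4, 5, 7, 10, 11, 13, 17}.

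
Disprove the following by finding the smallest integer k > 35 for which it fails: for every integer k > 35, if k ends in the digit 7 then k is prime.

k = 37: 37 ends in 7 and is prime.
k = 47: 47 ends in 7 and is prime.
k = 57: 57 ends in 7; 57 = 3 × 19, composite.
Thus k = 57 disproves the claim, and no smaller k works.

k = 57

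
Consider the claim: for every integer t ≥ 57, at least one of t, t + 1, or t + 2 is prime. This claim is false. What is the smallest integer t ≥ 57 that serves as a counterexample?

t = 62

We need the least integer t ≥ 57 for which t, t + 1, t + 2 are all composite.
For t = 57, 58, 59, 60, 61 the conclusion holds.
t = 62: 62 = 2 × 31; 63 = 3 × 21; 64 = 2 × 32 — all composite.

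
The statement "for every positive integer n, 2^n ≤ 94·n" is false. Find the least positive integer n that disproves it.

A counterexample is any positive integer n such that 2^n > 94·n; we check each in order.
The first 9 eligible values, up to n = 9, all satisfy the conclusion.
n = 10: 2^n = 1024 and 94·n = 940, so 1024 > 940.
So n = 10 is the smallest counterexample.

n = 10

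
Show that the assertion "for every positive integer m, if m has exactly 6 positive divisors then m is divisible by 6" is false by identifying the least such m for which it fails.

Check each positive integer m in order until m has exactly 6 positive divisors but m is not divisible by 6.
m = 12: τ(12) = 6; 12 mod 6 = 0.
m = 18: τ(18) = 6; 18 mod 6 = 0.
m = 20: τ(20) = 6; 20 mod 6 = 2.

m = 20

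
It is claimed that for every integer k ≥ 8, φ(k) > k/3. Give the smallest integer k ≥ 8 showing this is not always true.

k = 12

A counterexample is any integer k ≥ 8 such that the claim fails; we check each in order.
k = 8: φ(8) = 4 and 8/3 = 8/3, so φ(8) > 8/3.
k = 9: φ(9) = 6 and 9/3 = 3, so φ(9) > 9/3.
k = 10: φ(10) = 4 and 10/3 = 10/3, so φ(10) > 10/3.
k = 11: φ(11) = 10 and 11/3 = 11/3, so φ(11) > 11/3.
k = 12: φ(12) = 4 and 12/3 = 4, so φ(12) ≤ 12/3.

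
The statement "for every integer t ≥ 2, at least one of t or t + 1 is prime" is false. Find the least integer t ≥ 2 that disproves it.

For t = 2, 3, 4, 5, 6, 7 the conclusion holds.
t = 8: 8 = 2 × 4; 9 = 3 × 3 — both composite.
Hence t = 8 is a counterexample.

t = 8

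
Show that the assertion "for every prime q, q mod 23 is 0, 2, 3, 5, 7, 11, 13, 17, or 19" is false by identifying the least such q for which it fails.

q = 29

A counterexample is any prime q such that the claim fails; we check each in order.
The first 9 eligible values, up to q = 23, all satisfy the conclusion.
q = 29: 29 mod 23 = 6 — not in {0, 2, 3, 5, 7, 11, 13, 17, 19}.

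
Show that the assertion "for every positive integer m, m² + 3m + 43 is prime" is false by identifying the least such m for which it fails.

m = 39

For m = 1, 2, 3, 4, …, 36, 37, 38 the conclusion holds.
m = 39: m² + 3m + 43 = 1681 = 41 × 41, composite.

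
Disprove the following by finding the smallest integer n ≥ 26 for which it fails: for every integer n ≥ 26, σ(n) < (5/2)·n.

The first 10 eligible values, up to n = 35, all satisfy the conclusion.
n = 36: σ(36) = 91; 91 ≥ 90.

n = 36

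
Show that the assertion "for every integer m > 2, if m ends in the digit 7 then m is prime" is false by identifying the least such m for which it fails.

We need the least integer m > 2 for which m ends in the digit 7 but m is not prime.
For m = 7, 17 the conclusion holds.
m = 27: 27 ends in 7; 27 = 3 × 9, composite.
So m = 27 is the smallest counterexample.

m = 27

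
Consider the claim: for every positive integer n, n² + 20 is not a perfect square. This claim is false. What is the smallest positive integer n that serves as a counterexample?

For n = 1, 2, 3 the conclusion holds.
n = 4: 4² + 20 = 36 = 6², a perfect square.
Hence n = 4 is a counterexample.

n = 4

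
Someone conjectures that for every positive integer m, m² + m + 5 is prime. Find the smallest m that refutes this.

For m = 1, 2, 3 the conclusion holds.
m = 4: m² + m + 5 = 25 = 5 × 5, composite.

m = 4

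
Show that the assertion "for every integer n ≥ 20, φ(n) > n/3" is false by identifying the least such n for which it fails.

We need the least integer n ≥ 20 for which the claim fails.
For n = 20, 21, 22, 23 the conclusion holds.
n = 24: φ(24) = 8 and 24/3 = 8, so φ(24) ≤ 24/3.

n = 24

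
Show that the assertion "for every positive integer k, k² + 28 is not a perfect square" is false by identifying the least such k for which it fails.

k = 6

We need the least positive integer k for which k² + 28 is a perfect square.
The first 5 eligible values, up to k = 5, all satisfy the conclusion.
k = 6: 6² + 28 = 64 = 8², a perfect square.
Thus k = 6 disproves the claim, and no smaller k works.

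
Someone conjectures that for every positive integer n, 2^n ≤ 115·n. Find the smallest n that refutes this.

For n = 1, 2, 3, 4, 5, 6, 7, 8, 9, 10 the conclusion holds.
n = 11: 2^n = 2048 and 115·n = 1265, so 2048 > 1265.
So n = 11 is the smallest counterexample.

n = 11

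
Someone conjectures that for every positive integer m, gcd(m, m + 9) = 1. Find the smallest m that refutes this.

We need the least positive integer m for which gcd(m, m + 9) > 1.
For m = 1, 2 the conclusion holds.
m = 3: gcd(3, 12) = 3.

m = 3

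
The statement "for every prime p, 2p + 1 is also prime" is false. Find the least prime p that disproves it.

p = 7

We need the least prime p for which 2p + 1 is not prime.
p = 2: 2p + 1 = 5, prime.
p = 3: 2p + 1 = 7, prime.
p = 5: 2p + 1 = 11, prime.
p = 7: 2p + 1 = 15 = 3 × 5, not prime.
Thus p = 7 disproves the claim, and no smaller p works.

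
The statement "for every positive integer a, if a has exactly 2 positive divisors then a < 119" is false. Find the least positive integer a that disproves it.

a = 127

Check each positive integer a in order until a has exactly 2 positive divisors but the claim fails.
For a = 2, 3, 5, 7, …, 107, 109, 113 the conclusion holds.
a = 127: τ(127) = 2; 127 ≥ 119.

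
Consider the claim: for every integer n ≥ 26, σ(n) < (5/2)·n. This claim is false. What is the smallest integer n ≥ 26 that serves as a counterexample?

n = 36

Check each integer n ≥ 26 in order until the claim fails.
For n = 26, 27, 28, 29, 30, 31, 32, 33, 34, 35 the conclusion holds.
n = 36: σ(36) = 91; 91 ≥ 90.
So n = 36 is the smallest counterexample.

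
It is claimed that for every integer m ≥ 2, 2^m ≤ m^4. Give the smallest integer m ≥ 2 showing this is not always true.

We need the least integer m ≥ 2 for which 2^m > m^4.
For m = 2, 3, 4, 5, …, 14, 15, 16 the conclusion holds.
m = 17: 2^m = 131072 and m^4 = 83521, so 131072 > 83521.
So m = 17 is the smallest counterexample.

m = 17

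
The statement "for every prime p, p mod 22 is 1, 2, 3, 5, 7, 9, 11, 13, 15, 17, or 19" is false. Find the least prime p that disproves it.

p = 43

Check each prime p in order until the claim fails.
The first 13 eligible values, up to p = 41, all satisfy the conclusion.
p = 43: 43 mod 22 = 21 — not in {1, 2, 3, 5, 7, 9, 11, 13, 15, 17, 19}.
Thus p = 43 disproves the claim, and no smaller p works.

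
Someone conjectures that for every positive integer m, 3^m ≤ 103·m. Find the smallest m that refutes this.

m = 6

We need the least positive integer m for which 3^m > 103·m.
The first 5 eligible values, up to m = 5, all satisfy the conclusion.
m = 6: 3^m = 729 and 103·m = 618, so 729 > 618.
Hence m = 6 is a counterexample.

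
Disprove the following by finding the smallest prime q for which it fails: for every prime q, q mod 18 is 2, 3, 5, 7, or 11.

q = 13

A counterexample is any prime q such that the claim fails; we check each in order.
q = 2: 2 mod 18 = 2.
q = 3: 3 mod 18 = 3.
q = 5: 5 mod 18 = 5.
q = 7: 7 mod 18 = 7.
q = 11: 11 mod 18 = 11.
q = 13: 13 mod 18 = 13 — not in {2, 3, 5, 7, 11}.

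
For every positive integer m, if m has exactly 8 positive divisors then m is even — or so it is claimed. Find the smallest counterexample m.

For m = 24, 30, 40, 42, …, 88, 102, 104 the conclusion holds.
m = 105: divisors of 105: 1, 3, 5, 7, 15, 21, 35, 105; 105 is odd.
So m = 105 is the smallest counterexample.

m = 105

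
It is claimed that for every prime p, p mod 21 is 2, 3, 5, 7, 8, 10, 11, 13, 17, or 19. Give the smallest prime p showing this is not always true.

A counterexample is any prime p such that the claim fails; we check each in order.
For p = 2, 3, 5, 7, …, 23, 29, 31 the conclusion holds.
p = 37: 37 mod 21 = 16 — not in {2, 3, 5, 7, 8, 10, 11, 13, 17, 19}.

p = 37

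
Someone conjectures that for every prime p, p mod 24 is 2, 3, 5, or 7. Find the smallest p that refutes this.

The first 4 eligible values, up to p = 7, all satisfy the conclusion.
p = 11: 11 mod 24 = 11 — not in {2, 3, 5, 7}.

p = 11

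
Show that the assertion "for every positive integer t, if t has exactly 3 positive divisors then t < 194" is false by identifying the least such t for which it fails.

Check each positive integer t in order until t has exactly 3 positive divisors but the claim fails.
For t = 4, 9, 25, 49, 121, 169 the conclusion holds.
t = 289: τ(289) = 3; 289 ≥ 194.

t = 289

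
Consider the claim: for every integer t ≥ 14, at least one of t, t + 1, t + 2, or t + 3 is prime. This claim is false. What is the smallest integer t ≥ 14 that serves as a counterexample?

t = 24

We need the least integer t ≥ 14 for which t, t + 1, t + 2, t + 3 are all composite.
The first 10 eligible values, up to t = 23, all satisfy the conclusion.
t = 24: 24 = 2 × 12; 25 = 5 × 5; 26 = 2 × 13; 27 = 3 × 9 — all composite.
So t = 24 is the smallest counterexample.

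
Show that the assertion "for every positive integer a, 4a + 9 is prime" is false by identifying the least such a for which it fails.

A counterexample is any positive integer a such that 4a + 9 is not prime; we check each in order.
For a = 1, 2 the conclusion holds.
a = 3: 4a + 9 = 21 = 3 × 7, composite.

a = 3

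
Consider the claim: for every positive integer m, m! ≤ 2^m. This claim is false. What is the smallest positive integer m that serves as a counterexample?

Check each positive integer m in order until m! > 2^m.
m = 1: m! = 1 and 2^m = 2, so 1 ≤ 2.
m = 2: m! = 2 and 2^m = 4, so 2 ≤ 4.
m = 3: m! = 6 and 2^m = 8, so 6 ≤ 8.
m = 4: m! = 24 and 2^m = 16, so 24 > 16.
Hence m = 4 is a counterexample.

m = 4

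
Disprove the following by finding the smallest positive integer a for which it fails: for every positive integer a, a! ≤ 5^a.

a = 12

A counterexample is any positive integer a such that a! > 5^a; we check each in order.
For a = 1, 2, 3, 4, …, 9, 10, 11 the conclusion holds.
a = 12: a! = 479001600 and 5^a = 244140625, so 479001600 > 244140625.
Thus a = 12 disproves the claim, and no smaller a works.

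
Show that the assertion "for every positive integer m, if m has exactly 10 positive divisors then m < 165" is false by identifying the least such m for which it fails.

Check each positive integer m in order until m has exactly 10 positive divisors but the claim fails.
m = 48: τ(48) = 10; 48 < 165.
m = 80: τ(80) = 10; 80 < 165.
m = 112: τ(112) = 10; 112 < 165.
m = 162: τ(162) = 10; 162 < 165.
m = 176: τ(176) = 10; 176 ≥ 165.

m = 176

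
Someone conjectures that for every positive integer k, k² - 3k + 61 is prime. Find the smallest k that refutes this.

k = 4

k = 1: k² - 3k + 61 = 59, prime.
k = 2: k² - 3k + 61 = 59, prime.
k = 3: k² - 3k + 61 = 61, prime.
k = 4: k² - 3k + 61 = 65 = 5 × 13, composite.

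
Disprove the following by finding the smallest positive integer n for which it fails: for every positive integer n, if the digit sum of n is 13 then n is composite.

n = 67

Check each positive integer n in order until the digit sum of n is 13 but n is prime.
For n = 49, 58 the conclusion holds.
n = 67: digit sum 13; 67 is prime, not composite.
So n = 67 is the smallest counterexample.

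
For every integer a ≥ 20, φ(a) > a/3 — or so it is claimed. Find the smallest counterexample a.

A counterexample is any integer a ≥ 20 such that the claim fails; we check each in order.
For a = 20, 21, 22, 23 the conclusion holds.
a = 24: φ(24) = 8 and 24/3 = 8, so φ(24) ≤ 24/3.
So a = 24 is the smallest counterexample.

a = 24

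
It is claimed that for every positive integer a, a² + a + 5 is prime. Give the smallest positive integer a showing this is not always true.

a = 4

a = 1: a² + a + 5 = 7, prime.
a = 2: a² + a + 5 = 11, prime.
a = 3: a² + a + 5 = 17, prime.
a = 4: a² + a + 5 = 25 = 5 × 5, composite.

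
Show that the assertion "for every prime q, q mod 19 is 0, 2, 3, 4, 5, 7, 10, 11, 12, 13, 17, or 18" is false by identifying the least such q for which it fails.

q = 47

We need the least prime q for which the claim fails.
For q = 2, 3, 5, 7, …, 37, 41, 43 the conclusion holds.
q = 47: 47 mod 19 = 9 — not in {0, 2, 3, 4, 5, 7, 10, 11, 12, 13, 17, 18}.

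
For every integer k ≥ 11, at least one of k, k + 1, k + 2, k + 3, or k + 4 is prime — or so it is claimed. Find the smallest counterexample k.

k = 24

For k = 11, 12, 13, 14, …, 21, 22, 23 the conclusion holds.
k = 24: 24 = 2 × 12; 25 = 5 × 5; 26 = 2 × 13; 27 = 3 × 9; 28 = 2 × 14 — all composite.
Hence k = 24 is a counterexample.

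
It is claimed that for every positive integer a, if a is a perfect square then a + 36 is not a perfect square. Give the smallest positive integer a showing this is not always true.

A counterexample is any positive integer a such that a is a perfect square but a + 36 is a perfect square; we check each in order.
The first 7 eligible values, up to a = 49, all satisfy the conclusion.
a = 64: 64 = 8² and 64 + 36 = 100 = 10².

a = 64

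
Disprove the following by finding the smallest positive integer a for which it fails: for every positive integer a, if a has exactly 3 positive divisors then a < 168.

For a = 4, 9, 25, 49, 121 the conclusion holds.
a = 169: τ(169) = 3; 169 ≥ 168.
So a = 169 is the smallest counterexample.

a = 169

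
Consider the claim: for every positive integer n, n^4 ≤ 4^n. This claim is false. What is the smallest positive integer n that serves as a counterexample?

n = 3

A counterexample is any positive integer n such that n^4 > 4^n; we check each in order.
For n = 1, 2 the conclusion holds.
n = 3: n^4 = 81 and 4^n = 64, so 81 > 64.
Thus n = 3 disproves the claim, and no smaller n works.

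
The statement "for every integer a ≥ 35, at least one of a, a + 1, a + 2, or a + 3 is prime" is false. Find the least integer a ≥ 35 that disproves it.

a = 48

Check each integer a ≥ 35 in order until a, a + 1, a + 2, a + 3 are all composite.
For a = 35, 36, 37, 38, …, 45, 46, 47 the conclusion holds.
a = 48: 48 = 2 × 24; 49 = 7 × 7; 50 = 2 × 25; 51 = 3 × 17 — all composite.
Thus a = 48 disproves the claim, and no smaller a works.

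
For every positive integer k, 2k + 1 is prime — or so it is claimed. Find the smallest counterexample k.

k = 4

k = 1: 2k + 1 = 3, prime.
k = 2: 2k + 1 = 5, prime.
k = 3: 2k + 1 = 7, prime.
k = 4: 2k + 1 = 9 = 3 × 3, composite.
Hence k = 4 is a counterexample.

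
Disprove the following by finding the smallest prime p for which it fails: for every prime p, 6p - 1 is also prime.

We need the least prime p for which 6p - 1 is not prime.
For p = 2, 3, 5, 7 the conclusion holds.
p = 11: 6p - 1 = 65 = 5 × 13, not prime.
Hence p = 11 is a counterexample.

p = 11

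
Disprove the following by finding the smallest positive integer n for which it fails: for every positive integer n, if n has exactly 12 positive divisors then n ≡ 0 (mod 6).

We need the least positive integer n for which n has exactly 12 positive divisors but the claim fails.
The first 8 eligible values, up to n = 132, all satisfy the conclusion.
n = 140: τ(140) = 12; 140 ≡ 2 (mod 6).
Hence n = 140 is a counterexample.

n = 140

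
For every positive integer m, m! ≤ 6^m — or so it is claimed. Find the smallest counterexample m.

m = 14

Check each positive integer m in order until m! > 6^m.
The first 13 eligible values, up to m = 13, all satisfy the conclusion.
m = 14: m! = 87178291200 and 6^m = 78364164096, so 87178291200 > 78364164096.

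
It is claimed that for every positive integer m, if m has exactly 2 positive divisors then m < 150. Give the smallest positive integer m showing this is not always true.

A counterexample is any positive integer m such that m has exactly 2 positive divisors but the claim fails; we check each in order.
For m = 2, 3, 5, 7, …, 137, 139, 149 the conclusion holds.
m = 151: τ(151) = 2; 151 ≥ 150.

m = 151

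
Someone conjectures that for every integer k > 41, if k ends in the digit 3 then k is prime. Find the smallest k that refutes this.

k = 63

A counterexample is any integer k > 41 such that k ends in the digit 3 but k is not prime; we check each in order.
k = 43: 43 ends in 3 and is prime.
k = 53: 53 ends in 3 and is prime.
k = 63: 63 ends in 3; 63 = 3 × 21, composite.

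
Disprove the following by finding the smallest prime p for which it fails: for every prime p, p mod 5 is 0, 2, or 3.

We need the least prime p for which the claim fails.
p = 2: 2 mod 5 = 2.
p = 3: 3 mod 5 = 3.
p = 5: 5 mod 5 = 0.
p = 7: 7 mod 5 = 2.
p = 11: 11 mod 5 = 1 — not in {0, 2, 3}.
Thus p = 11 disproves the claim, and no smaller p works.

p = 11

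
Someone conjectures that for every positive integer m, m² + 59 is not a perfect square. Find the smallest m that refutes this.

Check each positive integer m in order until m² + 59 is a perfect square.
The first 28 eligible values, up to m = 28, all satisfy the conclusion.
m = 29: 29² + 59 = 900 = 30², a perfect square.
Thus m = 29 disproves the claim, and no smaller m works.

m = 29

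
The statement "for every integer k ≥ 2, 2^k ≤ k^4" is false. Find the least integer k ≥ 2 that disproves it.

We need the least integer k ≥ 2 for which 2^k > k^4.
For k = 2, 3, 4, 5, …, 14, 15, 16 the conclusion holds.
k = 17: 2^k = 131072 and k^4 = 83521, so 131072 > 83521.
So k = 17 is the smallest counterexample.

k = 17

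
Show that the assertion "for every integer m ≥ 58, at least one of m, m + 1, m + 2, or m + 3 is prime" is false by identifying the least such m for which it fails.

We need the least integer m ≥ 58 for which m, m + 1, m + 2, m + 3 are all composite.
The first 4 eligible values, up to m = 61, all satisfy the conclusion.
m = 62: 62 = 2 × 31; 63 = 3 × 21; 64 = 2 × 32; 65 = 5 × 13 — all composite.
Hence m = 62 is a counterexample.

m = 62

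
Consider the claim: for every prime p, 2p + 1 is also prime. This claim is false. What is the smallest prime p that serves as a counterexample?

p = 2: 2p + 1 = 5, prime.
p = 3: 2p + 1 = 7, prime.
p = 5: 2p + 1 = 11, prime.
p = 7: 2p + 1 = 15 = 3 × 5, not prime.
So p = 7 is the smallest counterexample.

p = 7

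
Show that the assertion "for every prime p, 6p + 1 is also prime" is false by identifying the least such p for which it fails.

p = 19

Check each prime p in order until 6p + 1 is not prime.
For p = 2, 3, 5, 7, 11, 13, 17 the conclusion holds.
p = 19: 6p + 1 = 115 = 5 × 23, not prime.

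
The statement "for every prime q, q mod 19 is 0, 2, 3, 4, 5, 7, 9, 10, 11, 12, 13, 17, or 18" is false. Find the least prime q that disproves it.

For q = 2, 3, 5, 7, …, 41, 43, 47 the conclusion holds.
q = 53: 53 mod 19 = 15 — not in {0, 2, 3, 4, 5, 7, 9, 10, 11, 12, 13, 17, 18}.
So q = 53 is the smallest counterexample.

q = 53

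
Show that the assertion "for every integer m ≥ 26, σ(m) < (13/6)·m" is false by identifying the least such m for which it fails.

m = 30

We need the least integer m ≥ 26 for which the claim fails.
m = 26: σ(26) = 42; 42 < 169/3.
m = 27: σ(27) = 40; 40 < 117/2.
m = 28: σ(28) = 56; 56 < 182/3.
m = 29: σ(29) = 30; 30 < 377/6.
m = 30: σ(30) = 72; 72 ≥ 65.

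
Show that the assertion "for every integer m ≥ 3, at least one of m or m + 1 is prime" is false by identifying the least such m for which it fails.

m = 8

m = 3: 3 is prime.
m = 4: 5 is prime.
m = 5: 5 is prime.
m = 6: 7 is prime.
m = 7: 7 is prime.
m = 8: 8 = 2 × 4; 9 = 3 × 3 — both composite.
So m = 8 is the smallest counterexample.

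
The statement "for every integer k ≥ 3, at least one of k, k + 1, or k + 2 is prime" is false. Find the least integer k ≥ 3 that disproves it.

We need the least integer k ≥ 3 for which k, k + 1, k + 2 are all composite.
k = 3: 3 is prime.
k = 4: 5 is prime.
k = 5: 5 is prime.
k = 6: 7 is prime.
k = 7: 7 is prime.
k = 8: 8 = 2 × 4; 9 = 3 × 3; 10 = 2 × 5 — all composite.

k = 8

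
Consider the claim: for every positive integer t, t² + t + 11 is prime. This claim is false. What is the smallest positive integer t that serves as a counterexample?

t = 10

A counterexample is any positive integer t such that t² + t + 11 is not prime; we check each in order.
For t = 1, 2, 3, 4, 5, 6, 7, 8, 9 the conclusion holds.
t = 10: t² + t + 11 = 121 = 11 × 11, composite.
So t = 10 is the smallest counterexample.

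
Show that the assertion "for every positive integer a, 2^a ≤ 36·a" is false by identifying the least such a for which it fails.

a = 9

We need the least positive integer a for which 2^a > 36·a.
a = 1: 2^a = 2 and 36·a = 36, so 2 ≤ 36.
a = 2: 2^a = 4 and 36·a = 72, so 4 ≤ 72.
a = 3: 2^a = 8 and 36·a = 108, so 8 ≤ 108.
a = 4: 2^a = 16 and 36·a = 144, so 16 ≤ 144.
a = 5: 2^a = 32 and 36·a = 180, so 32 ≤ 180.
a = 6: 2^a = 64 and 36·a = 216, so 64 ≤ 216.
a = 7: 2^a = 128 and 36·a = 252, so 128 ≤ 252.
a = 8: 2^a = 256 and 36·a = 288, so 256 ≤ 288.
a = 9: 2^a = 512 and 36·a = 324, so 512 > 324.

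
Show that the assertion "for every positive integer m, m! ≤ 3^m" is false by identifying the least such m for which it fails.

m = 7

A counterexample is any positive integer m such that m! > 3^m; we check each in order.
m = 1: m! = 1 and 3^m = 3, so 1 ≤ 3.
m = 2: m! = 2 and 3^m = 9, so 2 ≤ 9.
m = 3: m! = 6 and 3^m = 27, so 6 ≤ 27.
m = 4: m! = 24 and 3^m = 81, so 24 ≤ 81.
m = 5: m! = 120 and 3^m = 243, so 120 ≤ 243.
m = 6: m! = 720 and 3^m = 729, so 720 ≤ 729.
m = 7: m! = 5040 and 3^m = 2187, so 5040 > 2187.
Hence m = 7 is a counterexample.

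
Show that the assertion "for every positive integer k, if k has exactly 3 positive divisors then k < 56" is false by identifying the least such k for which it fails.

Check each positive integer k in order until k has exactly 3 positive divisors but the claim fails.
The first 4 eligible values, up to k = 49, all satisfy the conclusion.
k = 121: τ(121) = 3; 121 ≥ 56.
Hence k = 121 is a counterexample.

k = 121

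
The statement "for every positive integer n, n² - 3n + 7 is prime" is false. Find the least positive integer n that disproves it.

n = 6

The first 5 eligible values, up to n = 5, all satisfy the conclusion.
n = 6: n² - 3n + 7 = 25 = 5 × 5, composite.
So n = 6 is the smallest counterexample.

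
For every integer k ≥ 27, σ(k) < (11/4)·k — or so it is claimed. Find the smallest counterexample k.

For k = 27, 28, 29, 30, …, 57, 58, 59 the conclusion holds.
k = 60: σ(60) = 168; 168 ≥ 165.
So k = 60 is the smallest counterexample.

k = 60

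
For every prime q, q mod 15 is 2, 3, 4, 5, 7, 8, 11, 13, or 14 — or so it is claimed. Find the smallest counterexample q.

We need the least prime q for which the claim fails.
The first 10 eligible values, up to q = 29, all satisfy the conclusion.
q = 31: 31 mod 15 = 1 — not in {2, 3, 4, 5, 7, 8, 11, 13, 14}.

q = 31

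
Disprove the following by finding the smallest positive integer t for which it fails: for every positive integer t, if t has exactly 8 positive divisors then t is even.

t = 105

Check each positive integer t in order until t has exactly 8 positive divisors but t is odd.
For t = 24, 30, 40, 42, …, 88, 102, 104 the conclusion holds.
t = 105: divisors of 105: 1, 3, 5, 7, 15, 21, 35, 105; 105 is odd.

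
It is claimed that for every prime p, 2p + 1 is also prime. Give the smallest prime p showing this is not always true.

Check each prime p in order until 2p + 1 is not prime.
For p = 2, 3, 5 the conclusion holds.
p = 7: 2p + 1 = 15 = 3 × 5, not prime.
So p = 7 is the smallest counterexample.

p = 7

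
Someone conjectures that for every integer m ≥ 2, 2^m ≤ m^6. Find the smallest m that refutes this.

A counterexample is any integer m ≥ 2 such that 2^m > m^6; we check each in order.
For m = 2, 3, 4, 5, …, 27, 28, 29 the conclusion holds.
m = 30: 2^m = 1073741824 and m^6 = 729000000, so 1073741824 > 729000000.
Thus m = 30 disproves the claim, and no smaller m works.

m = 30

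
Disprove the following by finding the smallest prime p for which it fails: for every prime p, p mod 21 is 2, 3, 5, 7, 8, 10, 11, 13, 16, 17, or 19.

p = 41

Check each prime p in order until the claim fails.
For p = 2, 3, 5, 7, …, 29, 31, 37 the conclusion holds.
p = 41: 41 mod 21 = 20 — not in {2, 3, 5, 7, 8, 10, 11, 13, 16, 17, 19}.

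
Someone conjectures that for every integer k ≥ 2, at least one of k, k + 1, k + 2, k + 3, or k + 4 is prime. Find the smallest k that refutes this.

k = 24

We need the least integer k ≥ 2 for which k, k + 1, k + 2, k + 3, k + 4 are all composite.
For k = 2, 3, 4, 5, …, 21, 22, 23 the conclusion holds.
k = 24: 24 = 2 × 12; 25 = 5 × 5; 26 = 2 × 13; 27 = 3 × 9; 28 = 2 × 14 — all composite.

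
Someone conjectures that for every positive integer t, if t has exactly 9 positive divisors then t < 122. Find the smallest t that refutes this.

t = 196

Check each positive integer t in order until t has exactly 9 positive divisors but the claim fails.
t = 36: τ(36) = 9; 36 < 122.
t = 100: τ(100) = 9; 100 < 122.
t = 196: τ(196) = 9; 196 ≥ 122.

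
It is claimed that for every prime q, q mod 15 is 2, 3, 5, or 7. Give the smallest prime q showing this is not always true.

Check each prime q in order until the claim fails.
q = 2: 2 mod 15 = 2.
q = 3: 3 mod 15 = 3.
q = 5: 5 mod 15 = 5.
q = 7: 7 mod 15 = 7.
q = 11: 11 mod 15 = 11 — not in {2, 3, 5, 7}.

q = 11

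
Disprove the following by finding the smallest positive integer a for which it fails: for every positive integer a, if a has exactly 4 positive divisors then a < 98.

a = 106

We need the least positive integer a for which a has exactly 4 positive divisors but the claim fails.
The first 32 eligible values, up to a = 95, all satisfy the conclusion.
a = 106: τ(106) = 4; 106 ≥ 98.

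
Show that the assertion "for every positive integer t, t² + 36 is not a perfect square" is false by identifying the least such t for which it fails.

We need the least positive integer t for which t² + 36 is a perfect square.
The first 7 eligible values, up to t = 7, all satisfy the conclusion.
t = 8: 8² + 36 = 100 = 10², a perfect square.
So t = 8 is the smallest counterexample.

t = 8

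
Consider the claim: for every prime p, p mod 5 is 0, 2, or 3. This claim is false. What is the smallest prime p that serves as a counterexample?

We need the least prime p for which the claim fails.
For p = 2, 3, 5, 7 the conclusion holds.
p = 11: 11 mod 5 = 1 — not in {0, 2, 3}.

p = 11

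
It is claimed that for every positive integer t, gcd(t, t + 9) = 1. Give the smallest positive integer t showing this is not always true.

t = 1: gcd(1, 10) = 1.
t = 2: gcd(2, 11) = 1.
t = 3: gcd(3, 12) = 3.

t = 3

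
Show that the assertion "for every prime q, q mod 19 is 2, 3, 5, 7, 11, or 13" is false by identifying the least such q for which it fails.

A counterexample is any prime q such that the claim fails; we check each in order.
q = 2: 2 mod 19 = 2.
q = 3: 3 mod 19 = 3.
q = 5: 5 mod 19 = 5.
q = 7: 7 mod 19 = 7.
q = 11: 11 mod 19 = 11.
q = 13: 13 mod 19 = 13.
q = 17: 17 mod 19 = 17 — not in {2, 3, 5, 7, 11, 13}.
So q = 17 is the smallest counterexample.

q = 17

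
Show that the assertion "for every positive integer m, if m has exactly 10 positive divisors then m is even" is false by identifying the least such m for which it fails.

We need the least positive integer m for which m has exactly 10 positive divisors but m is odd.
For m = 48, 80, 112, 162, 176, 208, 272, 304, 368 the conclusion holds.
m = 405: divisors of 405: 10 divisors; 405 is odd.

m = 405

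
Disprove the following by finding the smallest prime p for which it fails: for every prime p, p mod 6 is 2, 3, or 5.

For p = 2, 3, 5 the conclusion holds.
p = 7: 7 mod 6 = 1 — not in {2, 3, 5}.
Hence p = 7 is a counterexample.

p = 7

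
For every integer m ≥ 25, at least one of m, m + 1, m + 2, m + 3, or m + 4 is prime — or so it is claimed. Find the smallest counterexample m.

m = 32

m = 25: 29 is prime.
m = 26: 29 is prime.
m = 27: 29 is prime.
m = 28: 29 is prime.
m = 29: 29 is prime.
m = 30: 31 is prime.
m = 31: 31 is prime.
m = 32: 32 = 2 × 16; 33 = 3 × 11; 34 = 2 × 17; 35 = 5 × 7; 36 = 2 × 18 — all composite.
So m = 32 is the smallest counterexample.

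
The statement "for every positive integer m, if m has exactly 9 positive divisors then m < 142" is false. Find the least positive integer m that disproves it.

A counterexample is any positive integer m such that m has exactly 9 positive divisors but the claim fails; we check each in order.
m = 36: τ(36) = 9; 36 < 142.
m = 100: τ(100) = 9; 100 < 142.
m = 196: τ(196) = 9; 196 ≥ 142.

m = 196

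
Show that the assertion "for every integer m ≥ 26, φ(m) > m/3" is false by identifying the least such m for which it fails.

m = 30

Check each integer m ≥ 26 in order until the claim fails.
For m = 26, 27, 28, 29 the conclusion holds.
m = 30: φ(30) = 8 and 30/3 = 10, so φ(30) ≤ 30/3.
Hence m = 30 is a counterexample.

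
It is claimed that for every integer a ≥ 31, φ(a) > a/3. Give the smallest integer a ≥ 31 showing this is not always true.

a = 36

A counterexample is any integer a ≥ 31 such that the claim fails; we check each in order.
a = 31: φ(31) = 30 and 31/3 = 31/3, so φ(31) > 31/3.
a = 32: φ(32) = 16 and 32/3 = 32/3, so φ(32) > 32/3.
a = 33: φ(33) = 20 and 33/3 = 11, so φ(33) > 33/3.
a = 34: φ(34) = 16 and 34/3 = 34/3, so φ(34) > 34/3.
a = 35: φ(35) = 24 and 35/3 = 35/3, so φ(35) > 35/3.
a = 36: φ(36) = 12 and 36/3 = 12, so φ(36) ≤ 36/3.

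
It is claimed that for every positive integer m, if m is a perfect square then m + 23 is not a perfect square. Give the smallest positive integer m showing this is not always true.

m = 121

Check each positive integer m in order until m is a perfect square but m + 23 is a perfect square.
For m = 1, 4, 9, 16, 25, 36, 49, 64, 81, 100 the conclusion holds.
m = 121: 121 = 11² and 121 + 23 = 144 = 12².
Thus m = 121 disproves the claim, and no smaller m works.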